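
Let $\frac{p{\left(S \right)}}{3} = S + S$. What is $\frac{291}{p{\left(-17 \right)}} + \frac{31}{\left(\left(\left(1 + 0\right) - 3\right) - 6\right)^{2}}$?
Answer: $- \frac{2577}{1088} \approx -2.3686$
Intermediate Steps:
$p{\left(S \right)} = 6 S$ ($p{\left(S \right)} = 3 \left(S + S\right) = 3 \cdot 2 S = 6 S$)
$\frac{291}{p{\left(-17 \right)}} + \frac{31}{\left(\left(\left(1 + 0\right) - 3\right) - 6\right)^{2}} = \frac{291}{6 \left(-17\right)} + \frac{31}{\left(\left(\left(1 + 0\right) - 3\right) - 6\right)^{2}} = \frac{291}{-102} + \frac{31}{\left(\left(1 - 3\right) - 6\right)^{2}} = 291 \left(- \frac{1}{102}\right) + \frac{31}{\left(-2 - 6\right)^{2}} = - \frac{97}{34} + \frac{31}{\left(-8\right)^{2}} = - \frac{97}{34} + \frac{31}{64} = - \frac{2577}{1088}$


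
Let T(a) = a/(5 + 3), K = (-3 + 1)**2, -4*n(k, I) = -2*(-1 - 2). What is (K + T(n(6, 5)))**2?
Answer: 3721/256 ≈ 14.535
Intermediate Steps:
n(k, I) = -3/2 (n(k, I) = -(-1)*(-1 - 2)/2 = -(-1)*(-3)/2 = -1/4*6 = -3/2)
K = 4 (K = (-2)**2 = 4)
T(a) = a/8
(K + T(n(6, 5)))**2 = (4 + (1/8)*(-3/2))**2 = (4 - 3/16)**2 = (61/16)**2 = 3721/256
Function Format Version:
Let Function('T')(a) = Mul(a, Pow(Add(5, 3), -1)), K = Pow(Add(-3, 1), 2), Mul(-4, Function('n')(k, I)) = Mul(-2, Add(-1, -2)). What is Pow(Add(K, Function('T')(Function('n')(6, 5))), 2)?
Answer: Rational(3721, 256) ≈ 14.535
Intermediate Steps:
Function('n')(k, I) = Rational(-3, 2) (Function('n')(k, I) = Mul(Rational(-1, 4), Mul(-2, Add(-1, -2))) = Mul(Rational(-1, 4), Mul(-2, -3)) = Mul(Rational(-1, 4), 6) = Rational(-3, 2))
K = 4 (K = Pow(-2, 2) = 4)
Function('T')(a) = Mul(Rational(1, 8), a) (Function('T')(a) = Mul(a, Pow(8, -1)) = Mul(a, Rational(1, 8)) = Mul(Rational(1, 8), a))
Pow(Add(K, Function('T')(Function('n')(6, 5))), 2) = Pow(Add(4, Mul(Rational(1, 8), Rational(-3, 2))), 2) = Pow(Add(4, Rational(-3, 16)), 2) = Pow(Rational(61, 16), 2) = Rational(3721, 256)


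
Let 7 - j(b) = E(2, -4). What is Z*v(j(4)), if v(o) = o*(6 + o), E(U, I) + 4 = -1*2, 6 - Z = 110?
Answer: -25688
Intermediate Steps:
Z = -104 (Z = 6 - 1*110 = 6 - 110 = -104)
E(U, I) = -6 (E(U, I) = -4 - 1*2 = -4 - 2 = -6)
j(b) = 13 (j(b) = 7 - 1*(-6) = 7 + 6 = 13)
Z*v(j(4)) = -1352*(6 + 13) = -1352*19 = -104*247 = -25688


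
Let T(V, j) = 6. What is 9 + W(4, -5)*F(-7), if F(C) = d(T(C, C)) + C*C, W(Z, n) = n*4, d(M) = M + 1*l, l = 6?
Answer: -1211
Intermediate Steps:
d(M) = 6 + M (d(M) = M + 1*6 = M + 6 = 6 + M)
W(Z, n) = 4*n
F(C) = 12 + C**2 (F(C) = (6 + 6) + C*C = 12 + C**2)
9 + W(4, -5)*F(-7) = 9 + (4*(-5))*(12 + (-7)**2) = 9 - 20*(12 + 49) = 9 - 20*61 = 9 - 1220 = -1211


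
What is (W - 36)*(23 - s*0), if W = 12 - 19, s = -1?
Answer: -989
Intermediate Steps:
W = -7
(W - 36)*(23 - s*0) = (-7 - 36)*(23 - (-1)*0) = -43*(23 - 1*0) = -43*(23 + 0) = -43*23 = -989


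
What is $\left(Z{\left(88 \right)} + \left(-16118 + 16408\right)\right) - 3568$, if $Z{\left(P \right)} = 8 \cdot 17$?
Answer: $-3142$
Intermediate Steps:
$Z{\left(P \right)} = 136$
$\left(Z{\left(88 \right)} + \left(-16118 + 16408\right)\right) - 3568 = \left(136 + \left(-16118 + 16408\right)\right) - 3568 = \left(136 + 290\right) - 3568 = 426 - 3568 = -3142$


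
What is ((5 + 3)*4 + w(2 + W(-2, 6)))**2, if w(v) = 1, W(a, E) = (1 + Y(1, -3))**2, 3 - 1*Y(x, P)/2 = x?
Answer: 1089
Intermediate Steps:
Y(x, P) = 6 - 2*x
W(a, E) = 25 (W(a, E) = (1 + (6 - 2*1))**2 = (1 + (6 - 2))**2 = (1 + 4)**2 = 5**2 = 25)
((5 + 3)*4 + w(2 + W(-2, 6)))**2 = ((5 + 3)*4 + 1)**2 = (8*4 + 1)**2 = (32 + 1)**2 = 33**2 = 1089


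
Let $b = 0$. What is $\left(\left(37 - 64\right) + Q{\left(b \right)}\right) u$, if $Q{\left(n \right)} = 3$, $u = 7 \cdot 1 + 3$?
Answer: $-240$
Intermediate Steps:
$u = 10$ ($u = 7 + 3 = 10$)
$\left(\left(37 - 64\right) + Q{\left(b \right)}\right) u = \left(\left(37 - 64\right) + 3\right) 10 = \left(-27 + 3\right) 10 = \left(-24\right) 10 = -240$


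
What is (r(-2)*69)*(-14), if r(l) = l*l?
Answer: -3864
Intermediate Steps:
r(l) = l²
(r(-2)*69)*(-14) = ((-2)²*69)*(-14) = (4*69)*(-14) = 276*(-14) = -3864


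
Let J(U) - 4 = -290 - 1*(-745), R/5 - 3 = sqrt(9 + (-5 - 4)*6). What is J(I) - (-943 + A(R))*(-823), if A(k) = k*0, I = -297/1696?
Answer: -775630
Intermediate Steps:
I = -297/1696 (I = -297*1/1696 = -297/1696 ≈ -0.17512)
R = 15 + 15*I*sqrt(5) (R = 15 + 5*sqrt(9 + (-5 - 4)*6) = 15 + 5*sqrt(9 - 9*6) = 15 + 5*sqrt(9 - 54) = 15 + 5*sqrt(-45) = 15 + 5*(3*I*sqrt(5)) = 15 + 15*I*sqrt(5) ≈ 15.0 + 33.541*I)
A(k) = 0
J(U) = 459 (J(U) = 4 + (-290 - 1*(-745)) = 4 + (-290 + 745) = 4 + 455 = 459)
J(I) - (-943 + A(R))*(-823) = 459 - (-943 + 0)*(-823) = 459 - (-943)*(-823) = 459 - 1*776089 = 459 - 776089 = -775630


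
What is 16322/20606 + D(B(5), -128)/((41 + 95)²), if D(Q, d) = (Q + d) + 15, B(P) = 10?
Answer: 149884647/190564288 ≈ 0.78653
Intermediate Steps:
D(Q, d) = 15 + Q + d
16322/20606 + D(B(5), -128)/((41 + 95)²) = 16322/20606 + (15 + 10 - 128)/((41 + 95)²) = 16322*(1/20606) - 103/(136²) = 8161/10303 - 103/18496 = 149884647/190564288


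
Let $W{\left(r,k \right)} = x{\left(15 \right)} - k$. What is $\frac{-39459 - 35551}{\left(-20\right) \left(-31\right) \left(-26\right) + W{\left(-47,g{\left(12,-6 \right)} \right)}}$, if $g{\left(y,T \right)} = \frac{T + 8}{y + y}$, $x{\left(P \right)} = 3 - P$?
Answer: $\frac{180024}{38717} \approx 4.6497$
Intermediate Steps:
$g{\left(y,T \right)} = \frac{8 + T}{2 y}$
$W{\left(r,k \right)} = -12 - k$ ($W{\left(r,k \right)} = \left(3 - 15\right) - k = -12 - k$)
$\frac{-39459 - 35551}{\left(-20\right) \left(-31\right) \left(-26\right) + W{\left(-47,g{\left(12,-6 \right)} \right)}} = \frac{-39459 - 35551}{\left(-20\right) \left(-31\right) \left(-26\right) - \left(12 + \frac{8 - 6}{2 \cdot 12}\right)} = - \frac{75010}{620 \left(-26\right) - \left(12 + \frac{1}{2} \cdot \frac{1}{12} \cdot 2\right)} = - \frac{75010}{-16120 - \frac{145}{12}} = - \frac{75010}{- \frac{193585}{12}} = \left(-75010\right) \left(- \frac{12}{193585}\right) = \frac{180024}{38717}$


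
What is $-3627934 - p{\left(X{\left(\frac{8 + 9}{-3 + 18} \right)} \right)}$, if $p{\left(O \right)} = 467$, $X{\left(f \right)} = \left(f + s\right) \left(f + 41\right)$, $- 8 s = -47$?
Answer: $-3628401$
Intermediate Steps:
$s = \frac{47}{8}$ ($s = \left(- \frac{1}{8}\right) \left(-47\right) = \frac{47}{8} \approx 5.875$)
$X{\left(f \right)} = \left(41 + f\right) \left(\frac{47}{8} + f\right)$ ($X{\left(f \right)} = \left(f + \frac{47}{8}\right) \left(f + 41\right) = \left(\frac{47}{8} + f\right) \left(41 + f\right) = \left(41 + f\right) \left(\frac{47}{8} + f\right)$)
$-3627934 - p{\left(X{\left(\frac{8 + 9}{-3 + 18} \right)} \right)} = -3627934 - 467 = -3628401$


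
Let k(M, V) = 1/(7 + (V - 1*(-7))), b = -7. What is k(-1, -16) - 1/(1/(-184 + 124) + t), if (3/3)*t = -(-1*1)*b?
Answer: -301/842 ≈ -0.35748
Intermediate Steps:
k(M, V) = 1/(14 + V) (k(M, V) = 1/(7 + (V + 7)) = 1/(7 + (7 + V)) = 1/(14 + V))
t = -7 (t = -(-1*1)*(-7) = -(-1)*(-7) = -1*7 = -7)
k(-1, -16) - 1/(1/(-184 + 124) + t) = 1/(14 - 16) - 1/(1/(-184 + 124) - 7) = 1/(-2) - 1/(1/(-60) - 7) = -½ - 1/(-1/60 - 7) = -½ - 1/(-421/60) = -½ - 1*(-60/421) = -½ + 60/421 = -301/842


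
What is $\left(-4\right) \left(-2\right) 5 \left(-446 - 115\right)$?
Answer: $-22440$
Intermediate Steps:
$\left(-4\right) \left(-2\right) 5 \left(-446 - 115\right) = 8 \cdot 5 \left(-561\right) = 40 \left(-561\right) = -22440$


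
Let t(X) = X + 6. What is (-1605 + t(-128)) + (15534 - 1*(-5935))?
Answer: 19742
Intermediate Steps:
t(X) = 6 + X
(-1605 + t(-128)) + (15534 - 1*(-5935)) = (-1605 + (6 - 128)) + (15534 - 1*(-5935)) = (-1605 - 122) + (15534 + 5935) = -1727 + 21469 = 19742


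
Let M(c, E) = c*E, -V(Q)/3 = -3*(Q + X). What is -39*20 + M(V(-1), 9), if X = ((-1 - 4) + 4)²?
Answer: -780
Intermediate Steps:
X = 1 (X = (-5 + 4)² = (-1)² = 1)
V(Q) = 9 + 9*Q (V(Q) = -(-9)*(Q + 1) = -(-9)*(1 + Q) = -3*(-3 - 3*Q) = 9 + 9*Q)
M(c, E) = E*c
-39*20 + M(V(-1), 9) = -39*20 + 9*(9 + 9*(-1)) = -780 + 9*(9 - 9) = -780 + 9*0 = -780 + 0 = -780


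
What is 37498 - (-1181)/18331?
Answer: 687377019/18331 ≈ 37498.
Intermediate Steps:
37498 - (-1181)/18331 = 37498 - 1*(-1181/18331) = 37498 + 1181/18331 = 687377019/18331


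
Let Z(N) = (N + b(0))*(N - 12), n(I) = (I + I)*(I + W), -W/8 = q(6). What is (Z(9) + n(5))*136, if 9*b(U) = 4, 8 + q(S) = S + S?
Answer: -121720/3 ≈ -40573.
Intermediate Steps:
q(S) = -8 + 2*S (q(S) = -8 + (S + S) = -8 + 2*S)
W = -32 (W = -8*(-8 + 2*6) = -8*(-8 + 12) = -8*4 = -32)
b(U) = 4/9 (b(U) = (1/9)*4 = 4/9)
n(I) = 2*I*(-32 + I) (n(I) = (I + I)*(I - 32) = (2*I)*(-32 + I) = 2*I*(-32 + I))
Z(N) = (-12 + N)*(4/9 + N) (Z(N) = (N + 4/9)*(N - 12) = (4/9 + N)*(-12 + N) = (-12 + N)*(4/9 + N))
(Z(9) + n(5))*136 = ((-16/3 + 9**2 - 104/9*9) + 2*5*(-32 + 5))*136 = ((-16/3 + 81 - 104) + 2*5*(-27))*136 = (-85/3 - 270)*136 = -895/3*136 = -121720/3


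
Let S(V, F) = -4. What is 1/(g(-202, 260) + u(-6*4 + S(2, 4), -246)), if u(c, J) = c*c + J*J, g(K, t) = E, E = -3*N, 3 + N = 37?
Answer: 1/61198 ≈ 1.6340e-5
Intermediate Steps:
N = 34 (N = -3 + 37 = 34)
E = -102 (E = -3*34 = -102)
g(K, t) = -102
u(c, J) = J**2 + c**2 (u(c, J) = c**2 + J**2 = J**2 + c**2)
1/(g(-202, 260) + u(-6*4 + S(2, 4), -246)) = 1/(-102 + ((-246)**2 + (-6*4 - 4)**2)) = 1/(-102 + (60516 + (-24 - 4)**2)) = 1/(-102 + (60516 + (-28)**2)) = 1/(-102 + (60516 + 784)) = 1/(-102 + 61300) = 1/61198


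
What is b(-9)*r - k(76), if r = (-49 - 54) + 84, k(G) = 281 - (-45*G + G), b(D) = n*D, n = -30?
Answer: -8755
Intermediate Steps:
b(D) = -30*D
k(G) = 281 + 44*G (k(G) = 281 - (-44)*G = 281 + 44*G)
r = -19 (r = -103 + 84 = -19)
b(-9)*r - k(76) = -30*(-9)*(-19) - (281 + 44*76) = 270*(-19) - (281 + 3344) = -5130 - 1*3625 = -5130 - 3625 = -8755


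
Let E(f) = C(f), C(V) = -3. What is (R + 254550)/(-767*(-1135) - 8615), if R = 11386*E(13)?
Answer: 12244/47885 ≈ 0.25570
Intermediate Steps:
E(f) = -3
R = -34158 (R = 11386*(-3) = -34158)
(R + 254550)/(-767*(-1135) - 8615) = (-34158 + 254550)/(-767*(-1135) - 8615) = 220392/(870545 - 8615) = 220392/861930 = 220392*(1/861930) = 12244/47885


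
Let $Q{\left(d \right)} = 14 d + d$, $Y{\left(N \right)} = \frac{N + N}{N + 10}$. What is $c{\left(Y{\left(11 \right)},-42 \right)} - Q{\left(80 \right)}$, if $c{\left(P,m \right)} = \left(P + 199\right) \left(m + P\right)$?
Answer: $- \frac{4142060}{441} \approx -9392.4$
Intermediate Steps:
$Y{\left(N \right)} = \frac{2 N}{10 + N}$
$c{\left(P,m \right)} = \left(199 + P\right) \left(P + m\right)$
$Q{\left(d \right)} = 15 d$
$c{\left(Y{\left(11 \right)},-42 \right)} - Q{\left(80 \right)} = \left(\left(2 \cdot 11 \frac{1}{10 + 11}\right)^{2} + 199 \cdot 2 \cdot 11 \frac{1}{10 + 11} + 199 \left(-42\right) + 2 \cdot 11 \frac{1}{10 + 11} \left(-42\right)\right) - 15 \cdot 80 = \left(\left(2 \cdot 11 \cdot \frac{1}{21}\right)^{2} + 199 \cdot 2 \cdot 11 \cdot \frac{1}{21} - 8358 + 2 \cdot 11 \cdot \frac{1}{21} \left(-42\right)\right) - 1200 = \left(\left(\frac{22}{21}\right)^{2} + 199 \cdot \frac{22}{21} - 8358 + \frac{22}{21} \left(-42\right)\right) - 1200 = \left(\frac{484}{441} + \frac{4378}{21} - 8358 - 44\right) - 1200 = - \frac{3612860}{441} - 1200 = - \frac{4142060}{441}$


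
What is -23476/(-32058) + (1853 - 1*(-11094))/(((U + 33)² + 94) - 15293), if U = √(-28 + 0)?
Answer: (-41575619*I + 1549416*√7)/(32058*(66*√7 + 7069*I)) ≈ -0.1829 - 0.022607*I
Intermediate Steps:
U = 2*I*√7 (U = √(-28) = 2*I*√7 ≈ 5.2915*I)
-23476/(-32058) + (1853 - 1*(-11094))/(((U + 33)² + 94) - 15293) = -23476/(-32058) + (1853 - 1*(-11094))/(((2*I*√7 + 33)² + 94) - 15293) = -23476*(-1/32058) + (1853 + 11094)/(((33 + 2*I*√7)² + 94) - 15293) = 11738/16029 + 12947/((94 + (33 + 2*I*√7)²) - 15293) = 11738/16029 + 12947/(-15199 + (33 + 2*I*√7)²)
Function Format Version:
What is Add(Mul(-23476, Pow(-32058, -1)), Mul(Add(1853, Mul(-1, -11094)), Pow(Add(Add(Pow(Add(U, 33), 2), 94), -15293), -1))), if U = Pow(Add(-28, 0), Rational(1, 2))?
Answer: Mul(Rational(1, 32058), Pow(Add(Mul(66, Pow(7, Rational(1, 2))), Mul(7069, I)), -1), Add(Mul(-41575619, I), Mul(1549416, Pow(7, Rational(1, 2))))) ≈ Add(-0.18290, Mul(-0.022607, I))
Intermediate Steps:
U = Mul(2, I, Pow(7, Rational(1, 2))) (U = Pow(-28, Rational(1, 2)) = Mul(2, I, Pow(7, Rational(1, 2))) ≈ Mul(5.2915, I))
Add(Mul(-23476, Pow(-32058, -1)), Mul(Add(1853, Mul(-1, -11094)), Pow(Add(Add(Pow(Add(U, 33), 2), 94), -15293), -1))) = Add(Mul(-23476, Pow(-32058, -1)), Mul(Add(1853, Mul(-1, -11094)), Pow(Add(Add(Pow(Add(Mul(2, I, Pow(7, Rational(1, 2))), 33), 2), 94), -15293), -1))) = Add(Mul(-23476, Rational(-1, 32058)), Mul(Add(1853, 11094), Pow(Add(Add(Pow(Add(33, Mul(2, I, Pow(7, Rational(1, 2)))), 2), 94), -15293), -1))) = Add(Rational(11738, 16029), Mul(12947, Pow(Add(Add(94, Pow(Add(33, Mul(2, I, Pow(7, Rational(1, 2)))), 2)), -15293), -1))) = Add(Rational(11738, 16029), Mul(12947, Pow(Add(-15199, Pow(Add(33, Mul(2, I, Pow(7, Rational(1, 2)))), 2)), -1)))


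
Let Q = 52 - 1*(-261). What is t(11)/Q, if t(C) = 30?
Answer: 30/313 ≈ 0.095847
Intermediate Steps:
Q = 313 (Q = 52 + 261 = 313)
t(11)/Q = 30/313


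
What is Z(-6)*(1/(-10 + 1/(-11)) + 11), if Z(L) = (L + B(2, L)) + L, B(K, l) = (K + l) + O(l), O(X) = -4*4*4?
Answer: -96800/111 ≈ -872.07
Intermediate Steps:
O(X) = -64 (O(X) = -16*4 = -64)
B(K, l) = -64 + K + l (B(K, l) = (K + l) - 64 = -64 + K + l)
Z(L) = -62 + 3*L (Z(L) = (L + (-64 + 2 + L)) + L = (L + (-62 + L)) + L = (-62 + 2*L) + L = -62 + 3*L)
Z(-6)*(1/(-10 + 1/(-11)) + 11) = (-62 + 3*(-6))*(1/(-10 + 1/(-11)) + 11) = (-62 - 18)*(1/(-10 - 1/11) + 11) = -80*(1/(-111/11) + 11) = -80*(-11/111 + 11) = -80*1210/111 = -96800/111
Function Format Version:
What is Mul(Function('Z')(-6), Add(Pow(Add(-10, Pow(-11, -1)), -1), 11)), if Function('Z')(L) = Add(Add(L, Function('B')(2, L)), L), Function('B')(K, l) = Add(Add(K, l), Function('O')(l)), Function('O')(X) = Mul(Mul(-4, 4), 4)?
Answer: Rational(-96800, 111) ≈ -872.07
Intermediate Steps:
Function('O')(X) = -64 (Function('O')(X) = Mul(-16, 4) = -64)
Function('B')(K, l) = Add(-64, K, l) (Function('B')(K, l) = Add(Add(K, l), -64) = Add(-64, K, l))
Function('Z')(L) = Add(-62, Mul(3, L)) (Function('Z')(L) = Add(Add(L, Add(-64, 2, L)), L) = Add(Add(L, Add(-62, L)), L) = Add(Add(-62, Mul(2, L)), L) = Add(-62, Mul(3, L)))
Mul(Function('Z')(-6), Add(Pow(Add(-10, Pow(-11, -1)), -1), 11)) = Mul(Add(-62, Mul(3, -6)), Add(Pow(Add(-10, Pow(-11, -1)), -1), 11)) = Mul(Add(-62, -18), Add(Pow(Add(-10, Rational(-1, 11)), -1), 11)) = Mul(-80, Add(Pow(Rational(-111, 11), -1), 11)) = Mul(-80, Add(Rational(-11, 111), 11)) = Mul(-80, Rational(1210, 111)) = Rational(-96800, 111)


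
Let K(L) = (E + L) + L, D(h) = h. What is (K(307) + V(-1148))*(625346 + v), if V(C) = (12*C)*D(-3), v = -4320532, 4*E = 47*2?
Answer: -155070328083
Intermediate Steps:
E = 47/2 (E = (47*2)/4 = (1/4)*94 = 47/2 ≈ 23.500)
K(L) = 47/2 + 2*L (K(L) = (47/2 + L) + L = 47/2 + 2*L)
V(C) = -36*C (V(C) = (12*C)*(-3) = -36*C)
(K(307) + V(-1148))*(625346 + v) = ((47/2 + 2*307) - 36*(-1148))*(625346 - 4320532) = ((47/2 + 614) + 41328)*(-3695186) = (1275/2 + 41328)*(-3695186) = (83931/2)*(-3695186) = -155070328083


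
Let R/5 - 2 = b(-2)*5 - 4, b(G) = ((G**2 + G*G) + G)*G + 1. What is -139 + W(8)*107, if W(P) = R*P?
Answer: -244099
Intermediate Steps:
b(G) = 1 + G*(G + 2*G**2) (b(G) = ((G**2 + G**2) + G)*G + 1 = (2*G**2 + G)*G + 1 = (G + 2*G**2)*G + 1 = G*(G + 2*G**2) + 1 = 1 + G*(G + 2*G**2))
R = -285 (R = 10 + 5*((1 + (-2)**2 + 2*(-2)**3)*5 - 4) = 10 + 5*((1 + 4 + 2*(-8))*5 - 4) = 10 + 5*((1 + 4 - 16)*5 - 4) = 10 + 5*(-11*5 - 4) = 10 + 5*(-55 - 4) = 10 + 5*(-59) = 10 - 295 = -285)
W(P) = -285*P
-139 + W(8)*107 = -139 - 285*8*107 = -139 - 2280*107 = -139 - 243960 = -244099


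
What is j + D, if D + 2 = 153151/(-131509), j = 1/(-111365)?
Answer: -46346792194/14645499785 ≈ -3.1646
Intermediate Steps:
j = -1/111365 ≈ -8.9795e-6
D = -416169/131509 (D = -2 + 153151/(-131509) = -2 + 153151*(-1/131509) = -2 - 153151/131509 = -416169/131509 ≈ -3.1646)
j + D = -1/111365 - 416169/131509 = -46346792194/14645499785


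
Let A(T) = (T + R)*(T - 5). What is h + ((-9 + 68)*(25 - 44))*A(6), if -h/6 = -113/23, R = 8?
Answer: -360284/23 ≈ -15665.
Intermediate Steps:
A(T) = (-5 + T)*(8 + T) (A(T) = (T + 8)*(T - 5) = (8 + T)*(-5 + T) = (-5 + T)*(8 + T))
h = 678/23 (h = -(-678)/23 = -6*(-113/23) = 678/23 ≈ 29.478)
h + ((-9 + 68)*(25 - 44))*A(6) = 678/23 + ((-9 + 68)*(25 - 44))*(-40 + 6² + 3*6) = 678/23 + (59*(-19))*(-40 + 36 + 18) = 678/23 - 1121*14 = 678/23 - 15694 = -360284/23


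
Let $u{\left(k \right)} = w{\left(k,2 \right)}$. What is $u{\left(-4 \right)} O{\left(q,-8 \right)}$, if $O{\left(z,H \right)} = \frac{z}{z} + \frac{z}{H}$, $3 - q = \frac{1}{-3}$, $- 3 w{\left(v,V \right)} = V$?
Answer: $- \frac{7}{18} \approx -0.38889$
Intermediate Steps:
$w{\left(v,V \right)} = - \frac{V}{3}$
$u{\left(k \right)} = - \frac{2}{3}$ ($u{\left(k \right)} = \left(- \frac{1}{3}\right) 2 = - \frac{2}{3}$)
$q = \frac{10}{3}$ ($q = 3 - \frac{1}{-3} = 3 - - \frac{1}{3} = 3 + \frac{1}{3} = \frac{10}{3} \approx 3.3333$)
$O{\left(z,H \right)} = 1 + \frac{z}{H}$
$u{\left(-4 \right)} O{\left(q,-8 \right)} = - \frac{2 \frac{-8 + \frac{10}{3}}{-8}}{3} = - \frac{2 \left(\left(- \frac{1}{8}\right) \left(- \frac{14}{3}\right)\right)}{3} = \left(- \frac{2}{3}\right) \frac{7}{12} = - \frac{7}{18}$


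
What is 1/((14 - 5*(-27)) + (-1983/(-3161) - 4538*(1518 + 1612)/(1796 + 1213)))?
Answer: -9511449/43475481592 ≈ -0.00021878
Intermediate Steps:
1/((14 - 5*(-27)) + (-1983/(-3161) - 4538*(1518 + 1612)/(1796 + 1213))) = 1/((14 + 135) + (-1983*(-1/3161) - 4538/(3009/3130))) = 1/(149 + (1983/3161 - 4538/(3009*(1/3130)))) = 1/(149 + (1983/3161 - 4538/3009/3130)) = 1/(149 + (1983/3161 - 4538*3130/3009)) = 1/(149 + (1983/3161 - 14203940/3009)) = 1/(149 - 44892687493/9511449) = 1/(-43475481592/9511449) = -9511449/43475481592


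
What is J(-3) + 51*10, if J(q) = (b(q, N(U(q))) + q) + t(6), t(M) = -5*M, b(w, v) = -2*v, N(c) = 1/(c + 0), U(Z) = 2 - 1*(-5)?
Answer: 3337/7 ≈ 476.71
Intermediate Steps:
U(Z) = 7 (U(Z) = 2 + 5 = 7)
N(c) = 1/c
J(q) = -212/7 + q (J(q) = (-2/7 + q) - 5*6 = (-2*1/7 + q) - 30 = (-2/7 + q) - 30 = -212/7 + q)
J(-3) + 51*10 = (-212/7 - 3) + 51*10 = -233/7 + 510 = 3337/7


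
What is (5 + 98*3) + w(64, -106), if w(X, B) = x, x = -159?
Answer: 140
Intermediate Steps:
w(X, B) = -159
(5 + 98*3) + w(64, -106) = (5 + 98*3) - 159 = (5 + 294) - 159 = 299 - 159 = 140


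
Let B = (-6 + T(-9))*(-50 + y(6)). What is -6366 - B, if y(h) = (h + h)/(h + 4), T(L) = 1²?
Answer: -6610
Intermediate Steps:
T(L) = 1
y(h) = 2*h/(4 + h) (y(h) = (2*h)/(4 + h) = 2*h/(4 + h))
B = 244 (B = (-6 + 1)*(-50 + 2*6/(4 + 6)) = -5*(-50 + 2*6/10) = -5*(-50 + 2*6*(⅒)) = -5*(-50 + 6/5) = -5*(-244/5) = 244)
-6366 - B = -6366 - 1*244 = -6366 - 244 = -6610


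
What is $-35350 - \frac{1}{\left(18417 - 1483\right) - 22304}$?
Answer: $- \frac{189829499}{5370} \approx -35350.0$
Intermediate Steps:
$-35350 - \frac{1}{\left(18417 - 1483\right) - 22304} = -35350 - \frac{1}{16934 - 22304} = -35350 - \frac{1}{-5370} = -35350 - - \frac{1}{5370} = -35350 + \frac{1}{5370} = - \frac{189829499}{5370}$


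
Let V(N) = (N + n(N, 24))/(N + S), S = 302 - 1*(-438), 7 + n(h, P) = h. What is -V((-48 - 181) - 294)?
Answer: 1053/217 ≈ 4.8525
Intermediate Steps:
n(h, P) = -7 + h
S = 740 (S = 302 + 438 = 740)
V(N) = (-7 + 2*N)/(740 + N) (V(N) = (N + (-7 + N))/(N + 740) = (-7 + 2*N)/(740 + N))
-V((-48 - 181) - 294) = -(-7 + 2*((-48 - 181) - 294))/(740 + ((-48 - 181) - 294)) = -(-7 + 2*(-229 - 294))/(740 + (-229 - 294)) = -(-7 + 2*(-523))/(740 - 523) = -(-7 - 1046)/217 = -(-1053)/217 = -1*(-1053/217) = 1053/217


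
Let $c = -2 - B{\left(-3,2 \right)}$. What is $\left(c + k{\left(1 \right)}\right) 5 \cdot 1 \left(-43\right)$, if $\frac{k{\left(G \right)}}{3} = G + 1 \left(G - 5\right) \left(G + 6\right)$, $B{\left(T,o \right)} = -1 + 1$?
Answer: $17845$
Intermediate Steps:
$B{\left(T,o \right)} = 0$
$k{\left(G \right)} = 3 G + 3 \left(-5 + G\right) \left(6 + G\right)$ ($k{\left(G \right)} = 3 \left(G + 1 \left(G - 5\right) \left(G + 6\right)\right) = 3 \left(G + 1 \left(-5 + G\right) \left(6 + G\right)\right) = 3 \left(G + \left(-5 + G\right) \left(6 + G\right)\right) = 3 G + 3 \left(-5 + G\right) \left(6 + G\right)$)
$c = -2$ ($c = -2 - 0 = -2 + 0 = -2$)
$\left(c + k{\left(1 \right)}\right) 5 \cdot 1 \left(-43\right) = \left(-2 + \left(-90 + 3 \cdot 1^{2} + 6 \cdot 1\right)\right) 5 \cdot 1 \left(-43\right) = \left(-2 + \left(-90 + 3 \cdot 1 + 6\right)\right) 5 \left(-43\right) = \left(-2 + \left(-90 + 3 + 6\right)\right) 5 \left(-43\right) = \left(-2 - 81\right) 5 \left(-43\right) = \left(-83\right) 5 \left(-43\right) = \left(-415\right) \left(-43\right) = 17845$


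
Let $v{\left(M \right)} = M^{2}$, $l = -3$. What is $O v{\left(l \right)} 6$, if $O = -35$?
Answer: $-1890$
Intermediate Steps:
$O v{\left(l \right)} 6 = - 35 \left(-3\right)^{2} \cdot 6 = \left(-35\right) 9 \cdot 6 = \left(-315\right) 6 = -1890$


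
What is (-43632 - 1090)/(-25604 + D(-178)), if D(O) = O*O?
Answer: -22361/3040 ≈ -7.3556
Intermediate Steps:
D(O) = O**2
(-43632 - 1090)/(-25604 + D(-178)) = (-43632 - 1090)/(-25604 + (-178)**2) = -44722/(-25604 + 31684) = -44722/6080 = -44722*1/6080 = -22361/3040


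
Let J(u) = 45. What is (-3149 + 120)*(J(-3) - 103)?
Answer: 175682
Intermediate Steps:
(-3149 + 120)*(J(-3) - 103) = (-3149 + 120)*(45 - 103) = -3029*(-58) = 175682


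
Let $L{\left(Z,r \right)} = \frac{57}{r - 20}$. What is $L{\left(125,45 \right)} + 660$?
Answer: $\frac{16557}{25} \approx 662.28$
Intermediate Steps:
$L{\left(Z,r \right)} = \frac{57}{-20 + r}$
$L{\left(125,45 \right)} + 660 = \frac{57}{-20 + 45} + 660 = \frac{57}{25} + 660 = \frac{16557}{25}$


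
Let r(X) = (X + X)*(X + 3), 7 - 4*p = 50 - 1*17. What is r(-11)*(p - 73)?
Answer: -13992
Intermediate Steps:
p = -13/2 (p = 7/4 - (50 - 1*17)/4 = 7/4 - (50 - 17)/4 = 7/4 - ¼*33 = 7/4 - 33/4 = -13/2 ≈ -6.5000)
r(X) = 2*X*(3 + X) (r(X) = (2*X)*(3 + X) = 2*X*(3 + X))
r(-11)*(p - 73) = (2*(-11)*(3 - 11))*(-13/2 - 73) = (2*(-11)*(-8))*(-159/2) = 176*(-159/2) = -13992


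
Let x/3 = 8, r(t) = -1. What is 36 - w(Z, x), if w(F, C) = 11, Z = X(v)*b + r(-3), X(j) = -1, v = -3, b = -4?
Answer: 25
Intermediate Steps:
x = 24 (x = 3*8 = 24)
Z = 3 (Z = -1*(-4) - 1 = 4 - 1 = 3)
36 - w(Z, x) = 36 - 1*11 = 36 - 11 = 25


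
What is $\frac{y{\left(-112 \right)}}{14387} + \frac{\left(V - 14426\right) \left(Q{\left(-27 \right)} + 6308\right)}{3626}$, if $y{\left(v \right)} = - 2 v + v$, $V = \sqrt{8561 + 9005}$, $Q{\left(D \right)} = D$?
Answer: $- \frac{651800717055}{26083631} + \frac{6281 \sqrt{17566}}{3626} \approx -24759.0$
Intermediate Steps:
$V = \sqrt{17566} \approx 132.54$
$y{\left(v \right)} = - v$
$\frac{y{\left(-112 \right)}}{14387} + \frac{\left(V - 14426\right) \left(Q{\left(-27 \right)} + 6308\right)}{3626} = \frac{\left(-1\right) \left(-112\right)}{14387} + \frac{\left(\sqrt{17566} - 14426\right) \left(-27 + 6308\right)}{3626} = 112 \cdot \frac{1}{14387} + \left(-14426 + \sqrt{17566}\right) 6281 \cdot \frac{1}{3626} = \frac{112}{14387} + \left(-90609706 + 6281 \sqrt{17566}\right) \frac{1}{3626} = \frac{112}{14387} - \left(\frac{45304853}{1813} - \frac{6281 \sqrt{17566}}{3626}\right) = - \frac{651800717055}{26083631} + \frac{6281 \sqrt{17566}}{3626}$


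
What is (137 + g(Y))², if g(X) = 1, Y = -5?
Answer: 19044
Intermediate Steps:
(137 + g(Y))² = (137 + 1)² = 138² = 19044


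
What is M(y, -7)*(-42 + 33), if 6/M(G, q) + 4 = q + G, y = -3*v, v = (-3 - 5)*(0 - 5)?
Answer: 54/131 ≈ 0.41221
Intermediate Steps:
v = 40 (v = -8*(-5) = 40)
y = -120 (y = -3*40 = -120)
M(G, q) = 6/(-4 + G + q) (M(G, q) = 6/(-4 + (q + G)) = 6/(-4 + (G + q)) = 6/(-4 + G + q))
M(y, -7)*(-42 + 33) = (6/(-4 - 120 - 7))*(-42 + 33) = (6/(-131))*(-9) = (6*(-1/131))*(-9) = -6/131*(-9) = 54/131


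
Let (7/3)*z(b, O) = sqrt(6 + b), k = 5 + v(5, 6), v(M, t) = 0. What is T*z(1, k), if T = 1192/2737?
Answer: 3576*sqrt(7)/19159 ≈ 0.49383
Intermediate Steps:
k = 5 (k = 5 + 0 = 5)
z(b, O) = 3*sqrt(6 + b)/7
T = 1192/2737 (T = 1192*(1/2737) = 1192/2737 ≈ 0.43551)
T*z(1, k) = 1192*(3*sqrt(6 + 1)/7)/2737 = 1192*(3*sqrt(7)/7)/2737 = 3576*sqrt(7)/19159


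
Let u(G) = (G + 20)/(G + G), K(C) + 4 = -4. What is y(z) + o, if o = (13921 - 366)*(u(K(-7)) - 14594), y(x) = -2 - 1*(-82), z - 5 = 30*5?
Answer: -791327025/4 ≈ -1.9783e+8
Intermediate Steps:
z = 155 (z = 5 + 30*5 = 5 + 150 = 155)
K(C) = -8 (K(C) = -4 - 4 = -8)
u(G) = (20 + G)/(2*G) (u(G) = (20 + G)/((2*G)) = (20 + G)*(1/(2*G)) = (20 + G)/(2*G))
y(x) = 80 (y(x) = -2 + 82 = 80)
o = -791327345/4 (o = (13921 - 366)*((½)*(20 - 8)/(-8) - 14594) = 13555*((½)*(-⅛)*12 - 14594) = 13555*(-¾ - 14594) = 13555*(-58379/4) = -791327345/4 ≈ -1.9783e+8)
y(z) + o = 80 - 791327345/4 = -791327025/4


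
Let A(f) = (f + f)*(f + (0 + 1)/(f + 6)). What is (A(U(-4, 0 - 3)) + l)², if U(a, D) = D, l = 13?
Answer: 841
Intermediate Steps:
A(f) = 2*f*(f + 1/(6 + f)) (A(f) = (2*f)*(f + 1/(6 + f)) = 2*f*(f + 1/(6 + f)))
(A(U(-4, 0 - 3)) + l)² = (2*(0 - 3)*(1 + (0 - 3)² + 6*(0 - 3))/(6 + (0 - 3)) + 13)² = (2*(-3)*(1 + (-3)² + 6*(-3))/(6 - 3) + 13)² = (2*(-3)*(1 + 9 - 18)/3 + 13)² = (2*(-3)*(⅓)*(-8) + 13)² = (16 + 13)² = 29² = 841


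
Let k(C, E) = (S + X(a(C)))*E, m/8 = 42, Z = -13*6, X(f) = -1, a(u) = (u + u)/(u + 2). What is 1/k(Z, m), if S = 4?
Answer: 1/1008 ≈ 0.00099206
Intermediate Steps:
a(u) = 2*u/(2 + u) (a(u) = (2*u)/(2 + u) = 2*u/(2 + u))
Z = -78
m = 336 (m = 8*42 = 336)
k(C, E) = 3*E (k(C, E) = (4 - 1)*E = 3*E)
1/k(Z, m) = 1/(3*336) = 1/1008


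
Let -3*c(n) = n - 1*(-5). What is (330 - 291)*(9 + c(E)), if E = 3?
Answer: 247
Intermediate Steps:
c(n) = -5/3 - n/3 (c(n) = -(n - 1*(-5))/3 = -(n + 5)/3 = -(5 + n)/3 = -5/3 - n/3)
(330 - 291)*(9 + c(E)) = (330 - 291)*(9 + (-5/3 - 1/3*3)) = 39*(9 + (-5/3 - 1)) = 39*(9 - 8/3) = 39*(19/3) = 247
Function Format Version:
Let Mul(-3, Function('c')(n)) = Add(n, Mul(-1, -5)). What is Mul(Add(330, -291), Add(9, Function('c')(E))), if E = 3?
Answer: 247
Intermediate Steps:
Function('c')(n) = Add(Rational(-5, 3), Mul(Rational(-1, 3), n)) (Function('c')(n) = Mul(Rational(-1, 3), Add(n, Mul(-1, -5))) = Mul(Rational(-1, 3), Add(n, 5)) = Mul(Rational(-1, 3), Add(5, n)) = Add(Rational(-5, 3), Mul(Rational(-1, 3), n)))
Mul(Add(330, -291), Add(9, Function('c')(E))) = Mul(Add(330, -291), Add(9, Add(Rational(-5, 3), Mul(Rational(-1, 3), 3)))) = Mul(39, Add(9, Add(Rational(-5, 3), -1))) = Mul(39, Add(9, Rational(-8, 3))) = Mul(39, Rational(19, 3)) = 247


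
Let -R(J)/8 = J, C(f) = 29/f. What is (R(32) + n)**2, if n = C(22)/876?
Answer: 24340438561609/371409984 ≈ 65535.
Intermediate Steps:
R(J) = -8*J
n = 29/19272 (n = (29/22)/876 = (29*(1/22))*(1/876) = (29/22)*(1/876) = 29/19272 ≈ 0.0015048)
(R(32) + n)**2 = (-8*32 + 29/19272)**2 = (-256 + 29/19272)**2 = (-4933603/19272)**2 = 24340438561609/371409984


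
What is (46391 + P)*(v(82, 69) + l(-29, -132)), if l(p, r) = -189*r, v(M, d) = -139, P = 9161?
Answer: 1378189568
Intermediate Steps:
(46391 + P)*(v(82, 69) + l(-29, -132)) = (46391 + 9161)*(-139 - 189*(-132)) = 55552*(-139 + 24948) = 55552*24809 = 1378189568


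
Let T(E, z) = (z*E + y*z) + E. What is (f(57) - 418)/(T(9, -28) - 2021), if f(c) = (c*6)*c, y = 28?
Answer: -4769/762 ≈ -6.2585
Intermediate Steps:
T(E, z) = E + 28*z + E*z (T(E, z) = (z*E + 28*z) + E = (E*z + 28*z) + E = (28*z + E*z) + E = E + 28*z + E*z)
f(c) = 6*c**2 (f(c) = (6*c)*c = 6*c**2)
(f(57) - 418)/(T(9, -28) - 2021) = (6*57**2 - 418)/((9 + 28*(-28) + 9*(-28)) - 2021) = (6*3249 - 418)/((9 - 784 - 252) - 2021) = (19494 - 418)/(-1027 - 2021) = 19076/(-3048) = 19076*(-1/3048) = -4769/762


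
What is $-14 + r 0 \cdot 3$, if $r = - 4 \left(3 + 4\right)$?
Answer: $-14$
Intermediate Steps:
$r = -28$ ($r = \left(-4\right) 7 = -28$)
$-14 + r 0 \cdot 3 = -14 - 28 \cdot 0 \cdot 3 = -14 - 0 = -14 + 0 = -14$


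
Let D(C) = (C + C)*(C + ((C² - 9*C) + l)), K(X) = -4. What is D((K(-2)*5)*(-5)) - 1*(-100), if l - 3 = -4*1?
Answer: 1839900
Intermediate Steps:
l = -1 (l = 3 - 4*1 = 3 - 4 = -1)
D(C) = 2*C*(-1 + C² - 8*C) (D(C) = (C + C)*(C + ((C² - 9*C) - 1)) = (2*C)*(C + (-1 + C² - 9*C)) = (2*C)*(-1 + C² - 8*C) = 2*C*(-1 + C² - 8*C))
D((K(-2)*5)*(-5)) - 1*(-100) = 2*(-4*5*(-5))*(-1 + (-4*5*(-5))² - 8*(-4*5)*(-5)) - 1*(-100) = 2*(-20*(-5))*(-1 + (-20*(-5))² - (-160)*(-5)) + 100 = 2*100*(-1 + 100² - 8*100) + 100 = 2*100*(-1 + 10000 - 800) + 100 = 2*100*9199 + 100 = 1839800 + 100 = 1839900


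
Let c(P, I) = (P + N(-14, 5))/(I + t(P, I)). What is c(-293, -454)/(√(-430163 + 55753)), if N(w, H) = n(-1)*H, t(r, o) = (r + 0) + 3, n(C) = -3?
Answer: -77*I*√374410/69640260 ≈ -0.00067656*I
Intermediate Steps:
t(r, o) = 3 + r (t(r, o) = r + 3 = 3 + r)
N(w, H) = -3*H
c(P, I) = (-15 + P)/(3 + I + P) (c(P, I) = (P - 3*5)/(I + (3 + P)) = (P - 15)/(3 + I + P) = (-15 + P)/(3 + I + P))
c(-293, -454)/(√(-430163 + 55753)) = ((-15 - 293)/(3 - 454 - 293))/(√(-430163 + 55753)) = (-308/(-744))/(√(-374410)) = (-1/744*(-308))/((I*√374410)) = 77*(-I*√374410/374410)/186 = -77*I*√374410/69640260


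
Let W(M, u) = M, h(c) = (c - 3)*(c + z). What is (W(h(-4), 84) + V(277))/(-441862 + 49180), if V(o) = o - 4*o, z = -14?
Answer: 235/130894 ≈ 0.0017953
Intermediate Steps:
V(o) = -3*o
h(c) = (-14 + c)*(-3 + c) (h(c) = (c - 3)*(c - 14) = (-3 + c)*(-14 + c) = (-14 + c)*(-3 + c))
(W(h(-4), 84) + V(277))/(-441862 + 49180) = ((42 + (-4)**2 - 17*(-4)) - 3*277)/(-441862 + 49180) = ((42 + 16 + 68) - 831)/(-392682) = (126 - 831)*(-1/392682) = -705*(-1/392682) = 235/130894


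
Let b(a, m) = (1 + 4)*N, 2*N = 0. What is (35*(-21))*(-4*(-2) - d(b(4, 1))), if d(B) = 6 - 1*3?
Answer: -3675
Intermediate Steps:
N = 0 (N = (1/2)*0 = 0)
b(a, m) = 0 (b(a, m) = (1 + 4)*0 = 5*0 = 0)
d(B) = 3 (d(B) = 6 - 3 = 3)
(35*(-21))*(-4*(-2) - d(b(4, 1))) = (35*(-21))*(-4*(-2) - 1*3) = -735*(8 - 3) = -735*5 = -3675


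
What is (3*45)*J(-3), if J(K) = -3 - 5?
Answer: -1080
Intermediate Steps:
J(K) = -8
(3*45)*J(-3) = (3*45)*(-8) = 135*(-8) = -1080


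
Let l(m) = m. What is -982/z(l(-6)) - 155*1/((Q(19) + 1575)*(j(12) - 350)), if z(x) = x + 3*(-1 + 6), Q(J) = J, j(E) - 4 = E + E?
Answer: -504027781/4619412 ≈ -109.11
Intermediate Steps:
j(E) = 4 + 2*E (j(E) = 4 + (E + E) = 4 + 2*E)
z(x) = 15 + x (z(x) = x + 3*5 = x + 15 = 15 + x)
-982/z(l(-6)) - 155*1/((Q(19) + 1575)*(j(12) - 350)) = -982/(15 - 6) - 155*1/((19 + 1575)*((4 + 2*12) - 350)) = -982/9 - 155*1/(1594*((4 + 24) - 350)) = -982*⅑ - 155*1/(1594*(28 - 350)) = -982/9 - 155/(1594*(-322)) = -982/9 - 155/(-513268) = -982/9 - 155*(-1/513268) = -982/9 + 155/513268 = -504027781/4619412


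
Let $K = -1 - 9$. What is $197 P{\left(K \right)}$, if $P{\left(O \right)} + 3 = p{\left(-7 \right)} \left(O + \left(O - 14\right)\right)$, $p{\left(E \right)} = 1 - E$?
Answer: $-54175$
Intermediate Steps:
$K = -10$
$P{\left(O \right)} = -115 + 16 O$ ($P{\left(O \right)} = -3 + \left(1 - -7\right) \left(O + \left(O - 14\right)\right) = -3 + \left(1 + 7\right) \left(O + \left(O - 14\right)\right) = -3 + 8 \left(O + \left(-14 + O\right)\right) = -3 + 8 \left(-14 + 2 O\right) = -3 + \left(-112 + 16 O\right) = -115 + 16 O$)
$197 P{\left(K \right)} = 197 \left(-115 + 16 \left(-10\right)\right) = 197 \left(-115 - 160\right) = 197 \left(-275\right) = -54175$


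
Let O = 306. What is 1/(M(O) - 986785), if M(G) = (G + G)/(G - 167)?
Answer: -139/137162503 ≈ -1.0134e-6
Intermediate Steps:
M(G) = 2*G/(-167 + G) (M(G) = (2*G)/(-167 + G) = 2*G/(-167 + G))
1/(M(O) - 986785) = 1/(2*306/(-167 + 306) - 986785) = 1/(2*306/139 - 986785) = 1/(2*306*(1/139) - 986785) = 1/(612/139 - 986785) = 1/(-137162503/139) = -139/137162503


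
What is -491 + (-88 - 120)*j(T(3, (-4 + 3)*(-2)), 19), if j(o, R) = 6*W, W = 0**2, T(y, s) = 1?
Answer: -491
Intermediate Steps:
W = 0
j(o, R) = 0 (j(o, R) = 6*0 = 0)
-491 + (-88 - 120)*j(T(3, (-4 + 3)*(-2)), 19) = -491 + (-88 - 120)*0 = -491 - 208*0 = -491 + 0 = -491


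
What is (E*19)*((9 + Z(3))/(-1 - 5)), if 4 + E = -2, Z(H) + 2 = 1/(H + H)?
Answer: 817/6 ≈ 136.17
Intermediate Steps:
Z(H) = -2 + 1/(2*H) (Z(H) = -2 + 1/(H + H) = -2 + 1/(2*H))
E = -6 (E = -4 - 2 = -6)
(E*19)*((9 + Z(3))/(-1 - 5)) = (-6*19)*((9 + (-2 + (½)/3))/(-1 - 5)) = -114*(9 + (-2 + (½)*(⅓)))/(-6) = -114*(9 + (-2 + ⅙))*(-1)/6 = -114*(9 - 11/6)*(-1)/6 = -817*(-1)/6 = -114*(-43/36) = 817/6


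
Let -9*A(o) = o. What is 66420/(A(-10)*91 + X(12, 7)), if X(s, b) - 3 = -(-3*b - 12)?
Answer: 298890/617 ≈ 484.42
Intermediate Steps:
A(o) = -o/9
X(s, b) = 15 + 3*b (X(s, b) = 3 - (-3*b - 12) = 3 - (-12 - 3*b) = 3 + (12 + 3*b) = 15 + 3*b)
66420/(A(-10)*91 + X(12, 7)) = 66420/(-1/9*(-10)*91 + (15 + 3*7)) = 66420/((10/9)*91 + (15 + 21)) = 66420/(910/9 + 36) = 66420/(1234/9) = 66420*(9/1234) = 298890/617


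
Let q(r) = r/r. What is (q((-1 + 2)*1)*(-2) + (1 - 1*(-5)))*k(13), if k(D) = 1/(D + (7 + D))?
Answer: 4/33 ≈ 0.12121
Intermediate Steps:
q(r) = 1
k(D) = 1/(7 + 2*D)
(q((-1 + 2)*1)*(-2) + (1 - 1*(-5)))*k(13) = (1*(-2) + (1 - 1*(-5)))/(7 + 2*13) = (-2 + (1 + 5))/(7 + 26) = (-2 + 6)/33 = 4*(1/33) = 4/33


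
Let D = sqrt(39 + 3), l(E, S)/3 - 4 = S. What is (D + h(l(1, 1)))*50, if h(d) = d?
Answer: 750 + 50*sqrt(42) ≈ 1074.0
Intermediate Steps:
l(E, S) = 12 + 3*S
D = sqrt(42) ≈ 6.4807
(D + h(l(1, 1)))*50 = (sqrt(42) + (12 + 3*1))*50 = (sqrt(42) + (12 + 3))*50 = (sqrt(42) + 15)*50 = (15 + sqrt(42))*50 = 750 + 50*sqrt(42)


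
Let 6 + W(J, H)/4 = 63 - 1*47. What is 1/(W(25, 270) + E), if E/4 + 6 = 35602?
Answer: 1/142424 ≈ 7.0213e-6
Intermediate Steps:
E = 142384 (E = -24 + 4*35602 = -24 + 142408 = 142384)
W(J, H) = 40 (W(J, H) = -24 + 4*(63 - 1*47) = -24 + 4*(63 - 47) = -24 + 4*16 = -24 + 64 = 40)
1/(W(25, 270) + E) = 1/(40 + 142384) = 1/142424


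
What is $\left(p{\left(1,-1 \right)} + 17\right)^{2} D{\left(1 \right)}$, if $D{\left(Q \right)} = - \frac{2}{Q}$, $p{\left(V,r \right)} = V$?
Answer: $-648$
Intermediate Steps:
$\left(p{\left(1,-1 \right)} + 17\right)^{2} D{\left(1 \right)} = \left(1 + 17\right)^{2} \left(- \frac{2}{1}\right) = 18^{2} \left(\left(-2\right) 1\right) = 324 \left(-2\right) = -648$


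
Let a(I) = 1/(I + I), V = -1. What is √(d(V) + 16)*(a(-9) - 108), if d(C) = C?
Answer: -1945*√15/18 ≈ -418.50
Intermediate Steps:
a(I) = 1/(2*I)
√(d(V) + 16)*(a(-9) - 108) = √(-1 + 16)*((½)/(-9) - 108) = √15*((½)*(-⅑) - 108) = √15*(-1/18 - 108) = √15*(-1945/18) = -1945*√15/18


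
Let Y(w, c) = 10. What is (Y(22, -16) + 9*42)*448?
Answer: 173824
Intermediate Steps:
(Y(22, -16) + 9*42)*448 = (10 + 9*42)*448 = (10 + 378)*448 = 388*448 = 173824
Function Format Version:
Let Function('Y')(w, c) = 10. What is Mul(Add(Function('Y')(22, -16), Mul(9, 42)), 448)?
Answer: 173824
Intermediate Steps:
Mul(Add(Function('Y')(22, -16), Mul(9, 42)), 448) = Mul(Add(10, Mul(9, 42)), 448) = Mul(Add(10, 378), 448) = Mul(388, 448) = 173824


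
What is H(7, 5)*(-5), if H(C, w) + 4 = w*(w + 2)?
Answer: -155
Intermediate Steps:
H(C, w) = -4 + w*(2 + w) (H(C, w) = -4 + w*(w + 2) = -4 + w*(2 + w))
H(7, 5)*(-5) = (-4 + 5² + 2*5)*(-5) = (-4 + 25 + 10)*(-5) = 31*(-5) = -155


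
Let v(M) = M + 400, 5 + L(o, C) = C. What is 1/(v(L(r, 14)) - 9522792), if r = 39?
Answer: -1/9522383 ≈ -1.0502e-7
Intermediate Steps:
L(o, C) = -5 + C
v(M) = 400 + M
1/(v(L(r, 14)) - 9522792) = 1/((400 + (-5 + 14)) - 9522792) = 1/((400 + 9) - 9522792) = 1/(409 - 9522792) = 1/(-9522383) = -1/9522383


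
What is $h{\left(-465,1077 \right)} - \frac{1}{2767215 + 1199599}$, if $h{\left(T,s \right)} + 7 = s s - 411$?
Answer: $\frac{4599564467953}{3966814} \approx 1.1595 \cdot 10^{6}$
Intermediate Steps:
$h{\left(T,s \right)} = -418 + s^{2}$ ($h{\left(T,s \right)} = -7 + \left(s s - 411\right) = -7 + \left(s^{2} - 411\right) = -7 + \left(-411 + s^{2}\right) = -418 + s^{2}$)
$h{\left(-465,1077 \right)} - \frac{1}{2767215 + 1199599} = \left(-418 + 1077^{2}\right) - \frac{1}{2767215 + 1199599} = \left(-418 + 1159929\right) - \frac{1}{3966814} = 1159511 - \frac{1}{3966814} = \frac{4599564467953}{3966814}$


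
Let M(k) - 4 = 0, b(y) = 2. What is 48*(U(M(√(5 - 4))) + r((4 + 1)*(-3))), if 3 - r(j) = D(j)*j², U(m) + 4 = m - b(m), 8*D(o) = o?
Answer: 20298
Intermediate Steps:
M(k) = 4 (M(k) = 4 + 0 = 4)
D(o) = o/8
U(m) = -6 + m (U(m) = -4 + (m - 1*2) = -4 + (m - 2) = -4 + (-2 + m) = -6 + m)
r(j) = 3 - j³/8 (r(j) = 3 - j/8*j² = 3 - j³/8)
48*(U(M(√(5 - 4))) + r((4 + 1)*(-3))) = 48*((-6 + 4) + (3 - (-27*(4 + 1)³)/8)) = 48*(-2 + (3 - (5*(-3))³/8)) = 48*(-2 + (3 - ⅛*(-15)³)) = 48*(-2 + (3 - ⅛*(-3375))) = 48*(-2 + (3 + 3375/8)) = 48*(-2 + 3399/8) = 48*(3383/8) = 20298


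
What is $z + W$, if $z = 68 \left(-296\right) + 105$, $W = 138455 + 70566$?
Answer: $188998$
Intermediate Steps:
$W = 209021$
$z = -20023$ ($z = -20128 + 105 = -20023$)
$z + W = -20023 + 209021 = 188998$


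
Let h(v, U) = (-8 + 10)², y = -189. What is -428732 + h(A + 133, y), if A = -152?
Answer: -428728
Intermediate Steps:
h(v, U) = 4 (h(v, U) = 2² = 4)
-428732 + h(A + 133, y) = -428732 + 4 = -428728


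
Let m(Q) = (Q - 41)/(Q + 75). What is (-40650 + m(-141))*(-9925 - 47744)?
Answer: 25784944057/11 ≈ 2.3441e+9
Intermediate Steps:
m(Q) = (-41 + Q)/(75 + Q)
(-40650 + m(-141))*(-9925 - 47744) = (-40650 + (-41 - 141)/(75 - 141))*(-9925 - 47744) = (-40650 - 182/(-66))*(-57669) = (-40650 - 1/66*(-182))*(-57669) = (-40650 + 91/33)*(-57669) = -1341359/33*(-57669) = 25784944057/11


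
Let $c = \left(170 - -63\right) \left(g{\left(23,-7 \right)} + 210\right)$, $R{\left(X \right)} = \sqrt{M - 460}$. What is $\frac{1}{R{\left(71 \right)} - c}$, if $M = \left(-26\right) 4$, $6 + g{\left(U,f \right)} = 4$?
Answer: $- \frac{12116}{587189965} - \frac{i \sqrt{141}}{1174379930} \approx -2.0634 \cdot 10^{-5} - 1.0111 \cdot 10^{-8} i$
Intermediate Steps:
$g{\left(U,f \right)} = -2$ ($g{\left(U,f \right)} = -6 + 4 = -2$)
$M = -104$
$R{\left(X \right)} = 2 i \sqrt{141}$ ($R{\left(X \right)} = \sqrt{-104 - 460} = \sqrt{-564} = 2 i \sqrt{141}$)
$c = 48464$ ($c = \left(170 - -63\right) \left(-2 + 210\right) = \left(170 + 63\right) 208 = 233 \cdot 208 = 48464$)
$\frac{1}{R{\left(71 \right)} - c} = \frac{1}{2 i \sqrt{141} - 48464} = \frac{1}{-48464 + 2 i \sqrt{141}}$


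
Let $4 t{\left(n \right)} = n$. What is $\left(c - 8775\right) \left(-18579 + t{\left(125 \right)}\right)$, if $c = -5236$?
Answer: $\frac{1039490101}{4} \approx 2.5987 \cdot 10^{8}$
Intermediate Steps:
$t{\left(n \right)} = \frac{n}{4}$
$\left(c - 8775\right) \left(-18579 + t{\left(125 \right)}\right) = \left(-5236 - 8775\right) \left(-18579 + \frac{1}{4} \cdot 125\right) = - 14011 \left(-18579 + \frac{125}{4}\right) = \left(-14011\right) \left(- \frac{74191}{4}\right) = \frac{1039490101}{4}$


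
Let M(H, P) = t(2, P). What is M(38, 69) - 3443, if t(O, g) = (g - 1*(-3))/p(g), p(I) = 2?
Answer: -3407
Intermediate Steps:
t(O, g) = 3/2 + g/2 (t(O, g) = (g - 1*(-3))/2 = (g + 3)*(1/2) = (3 + g)*(1/2) = 3/2 + g/2)
M(H, P) = 3/2 + P/2
M(38, 69) - 3443 = (3/2 + (1/2)*69) - 3443 = (3/2 + 69/2) - 3443 = 36 - 3443 = -3407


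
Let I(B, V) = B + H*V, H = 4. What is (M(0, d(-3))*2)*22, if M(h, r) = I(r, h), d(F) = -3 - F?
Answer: 0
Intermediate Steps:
I(B, V) = B + 4*V
M(h, r) = r + 4*h
(M(0, d(-3))*2)*22 = (((-3 - 1*(-3)) + 4*0)*2)*22 = (((-3 + 3) + 0)*2)*22 = ((0 + 0)*2)*22 = (0*2)*22 = 0*22 = 0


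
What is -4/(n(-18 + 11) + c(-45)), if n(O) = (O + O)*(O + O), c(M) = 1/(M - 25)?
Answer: -280/13719 ≈ -0.020410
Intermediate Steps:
c(M) = 1/(-25 + M)
n(O) = 4*O² (n(O) = (2*O)*(2*O) = 4*O²)
-4/(n(-18 + 11) + c(-45)) = -4/(4*(-18 + 11)² + 1/(-25 - 45)) = -4/(4*(-7)² + 1/(-70)) = -4/(4*49 - 1/70) = -4/(196 - 1/70) = -4/(13719/70) = (70/13719)*(-4) = -280/13719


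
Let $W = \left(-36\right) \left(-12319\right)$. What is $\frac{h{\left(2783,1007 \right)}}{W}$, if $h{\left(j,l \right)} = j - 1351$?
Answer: $\frac{358}{110871} \approx 0.003229$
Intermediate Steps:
$h{\left(j,l \right)} = -1351 + j$ ($h{\left(j,l \right)} = j - 1351 = -1351 + j$)
$W = 443484$
$\frac{h{\left(2783,1007 \right)}}{W} = \frac{-1351 + 2783}{443484} = 1432 \cdot \frac{1}{443484} = \frac{358}{110871}$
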